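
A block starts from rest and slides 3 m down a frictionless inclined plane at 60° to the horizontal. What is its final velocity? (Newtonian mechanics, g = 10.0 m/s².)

a = g sin(θ) = 10.0 × sin(60°) = 8.6603 m/s²
v = √(2ad) = √(2 × 8.6603 × 3) = 7.21 m/s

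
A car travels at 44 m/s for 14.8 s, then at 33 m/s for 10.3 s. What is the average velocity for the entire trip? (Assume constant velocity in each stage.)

d₁ = v₁t₁ = 44 × 14.8 = 651.2 m
d₂ = v₂t₂ = 33 × 10.3 = 339.9 m
d_total = 991.1 m, t_total = 25.1 s
v_avg = d_total/t_total = 991.1/25.1 = 39.49 m/s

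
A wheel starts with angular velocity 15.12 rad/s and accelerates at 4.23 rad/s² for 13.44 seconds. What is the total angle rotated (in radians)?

θ = ω₀t + ½αt² = 15.12×13.44 + ½×4.23×13.44² = 585.25 rad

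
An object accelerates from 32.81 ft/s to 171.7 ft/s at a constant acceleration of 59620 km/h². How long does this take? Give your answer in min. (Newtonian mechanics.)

v₀ = 32.81 ft/s × 0.3048 = 10.0005 m/s
v = 171.7 ft/s × 0.3048 = 52.3342 m/s
a = 59620 km/h² × 7.716049382716049e-05 = 4.60031 m/s²
t = (v - v₀) / a = (52.3342 - 10.0005) / 4.60031 = 9.20236 s
t = 9.20236 s / 60.0 = 0.1534 min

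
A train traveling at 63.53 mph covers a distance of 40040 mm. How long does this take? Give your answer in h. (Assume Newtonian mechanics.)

d = 40040 mm × 0.001 = 40.04 m
v = 63.53 mph × 0.44704 = 28.4005 m/s
t = d / v = 40.04 / 28.4005 = 1.40983 s
t = 1.40983 s / 3600.0 = 0.0003916 h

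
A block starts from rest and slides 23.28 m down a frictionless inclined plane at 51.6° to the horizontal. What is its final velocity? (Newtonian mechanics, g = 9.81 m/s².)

a = g sin(θ) = 9.81 × sin(51.6°) = 7.688 m/s²
v = √(2ad) = √(2 × 7.688 × 23.28) = 18.92 m/s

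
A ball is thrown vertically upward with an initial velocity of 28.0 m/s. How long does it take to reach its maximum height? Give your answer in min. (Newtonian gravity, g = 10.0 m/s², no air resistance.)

t_up = v₀ / g = 28.0 / 10.0 = 2.8 s
t_up = 2.8 s / 60.0 = 0.04667 min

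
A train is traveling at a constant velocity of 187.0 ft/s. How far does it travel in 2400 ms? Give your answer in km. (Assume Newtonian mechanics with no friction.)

v = 187.0 ft/s × 0.3048 = 56.9976 m/s
t = 2400 ms × 0.001 = 2.4 s
d = v × t = 56.9976 × 2.4 = 136.794 m
d = 136.794 m / 1000.0 = 0.1368 km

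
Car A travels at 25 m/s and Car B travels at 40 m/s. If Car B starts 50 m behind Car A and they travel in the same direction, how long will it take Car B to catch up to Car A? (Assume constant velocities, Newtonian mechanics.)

Relative speed: v_rel = 40 - 25 = 15 m/s
Time to catch: t = d₀/v_rel = 50/15 = 3.33 s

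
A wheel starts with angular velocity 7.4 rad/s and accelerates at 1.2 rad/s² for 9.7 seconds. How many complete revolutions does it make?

θ = ω₀t + ½αt² = 7.4×9.7 + ½×1.2×9.7² = 128.234 rad
Total revolutions = θ/(2π) = 128.234/(2π) = 20.41
Complete revolutions = ⌊20.41⌋ = 20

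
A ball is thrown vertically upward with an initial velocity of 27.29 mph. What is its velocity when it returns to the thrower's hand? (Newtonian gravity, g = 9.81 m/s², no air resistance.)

By conservation of energy (no air resistance), the ball returns to the throw height with the same speed as launch, but directed downward.
|v_ground| = v₀ = 27.29 mph
v_ground = 27.29 mph (downward)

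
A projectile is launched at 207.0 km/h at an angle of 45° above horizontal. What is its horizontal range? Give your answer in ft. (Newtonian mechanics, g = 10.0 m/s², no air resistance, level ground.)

v₀ = 207.0 km/h × 0.2777777777777778 = 57.5 m/s
R = v₀² × sin(2θ) / g = 57.5² × sin(2 × 45°) / 10.0 = 3306.25 × 1.0 / 10.0 = 330.625 m
R = 330.625 m / 0.3048 = 1085 ft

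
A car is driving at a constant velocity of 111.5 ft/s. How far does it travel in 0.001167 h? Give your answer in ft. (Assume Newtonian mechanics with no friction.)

v = 111.5 ft/s × 0.3048 = 33.9852 m/s
t = 0.001167 h × 3600.0 = 4.2012 s
d = v × t = 33.9852 × 4.2012 = 142.779 m
d = 142.779 m / 0.3048 = 468.4 ft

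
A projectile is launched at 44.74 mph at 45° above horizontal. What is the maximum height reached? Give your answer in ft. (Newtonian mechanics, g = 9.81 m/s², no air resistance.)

v₀ = 44.74 mph × 0.44704 = 20.0006 m/s
H = v₀² × sin²(θ) / (2g) = 20.0006² × sin(45°)² / (2 × 9.81) = 400.024 × 0.5 / 19.62 = 10.1943 m
H = 10.1943 m / 0.3048 = 33.45 ft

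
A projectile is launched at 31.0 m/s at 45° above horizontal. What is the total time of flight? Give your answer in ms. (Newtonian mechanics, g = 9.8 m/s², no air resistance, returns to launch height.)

T = 2 × v₀ × sin(θ) / g = 2 × 31.0 × sin(45°) / 9.8 = 2 × 31.0 × 0.707107 / 9.8 = 4.47353 s
T = 4.47353 s / 0.001 = 4474 ms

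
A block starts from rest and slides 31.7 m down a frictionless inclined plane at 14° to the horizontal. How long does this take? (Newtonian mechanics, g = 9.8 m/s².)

a = g sin(θ) = 9.8 × sin(14°) = 2.3708 m/s²
t = √(2d/a) = √(2 × 31.7 / 2.3708) = 5.17 s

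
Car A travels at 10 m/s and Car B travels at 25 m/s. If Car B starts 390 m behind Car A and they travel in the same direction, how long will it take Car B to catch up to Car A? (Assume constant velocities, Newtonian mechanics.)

Relative speed: v_rel = 25 - 10 = 15 m/s
Time to catch: t = d₀/v_rel = 390/15 = 26.0 s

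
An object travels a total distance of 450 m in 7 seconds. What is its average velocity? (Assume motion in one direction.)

v_avg = Δd / Δt = 450 / 7 = 64.29 m/s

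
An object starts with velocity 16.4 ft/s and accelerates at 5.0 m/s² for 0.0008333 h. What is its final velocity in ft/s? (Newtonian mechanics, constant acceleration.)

v₀ = 16.4 ft/s × 0.3048 = 4.99872 m/s
t = 0.0008333 h × 3600.0 = 2.99988 s
v = v₀ + a × t = 4.99872 + 5.0 × 2.99988 = 19.9981 m/s
v = 19.9981 m/s / 0.3048 = 65.61 ft/s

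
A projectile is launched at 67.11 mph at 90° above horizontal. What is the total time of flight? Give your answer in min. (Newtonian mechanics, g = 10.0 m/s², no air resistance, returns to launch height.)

v₀ = 67.11 mph × 0.44704 = 30.0009 m/s
T = 2 × v₀ × sin(θ) / g = 2 × 30.0009 × sin(90°) / 10.0 = 2 × 30.0009 × 1.0 / 10.0 = 6.00018 s
T = 6.00018 s / 60.0 = 0.1 min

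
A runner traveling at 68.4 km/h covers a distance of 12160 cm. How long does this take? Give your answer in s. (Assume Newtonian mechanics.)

d = 12160 cm × 0.01 = 121.6 m
v = 68.4 km/h × 0.2777777777777778 = 19.0 m/s
t = d / v = 121.6 / 19.0 = 6.4 s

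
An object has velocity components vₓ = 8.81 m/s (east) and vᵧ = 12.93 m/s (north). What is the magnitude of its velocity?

|v| = √(vₓ² + vᵧ²) = √(8.81² + 12.93²) = √(244.801) = 15.65 m/s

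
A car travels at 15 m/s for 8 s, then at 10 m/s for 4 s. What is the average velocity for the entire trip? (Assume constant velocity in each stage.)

d₁ = v₁t₁ = 15 × 8 = 120 m
d₂ = v₂t₂ = 10 × 4 = 40 m
d_total = 160 m, t_total = 12 s
v_avg = d_total/t_total = 160/12 = 13.33 m/s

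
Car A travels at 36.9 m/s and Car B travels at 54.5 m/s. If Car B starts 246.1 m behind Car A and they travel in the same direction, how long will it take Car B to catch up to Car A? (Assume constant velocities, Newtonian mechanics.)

Relative speed: v_rel = 54.5 - 36.9 = 17.6 m/s
Time to catch: t = d₀/v_rel = 246.1/17.6 = 13.98 s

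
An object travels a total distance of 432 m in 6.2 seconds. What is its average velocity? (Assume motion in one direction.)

v_avg = Δd / Δt = 432 / 6.2 = 69.68 m/s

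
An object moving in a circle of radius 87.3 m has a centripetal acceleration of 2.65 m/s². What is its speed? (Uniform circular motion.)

v = √(a_c × r) = √(2.65 × 87.3) = 15.21 m/s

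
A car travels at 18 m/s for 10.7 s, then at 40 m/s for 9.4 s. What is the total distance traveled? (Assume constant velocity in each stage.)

d₁ = v₁t₁ = 18 × 10.7 = 192.6 m
d₂ = v₂t₂ = 40 × 9.4 = 376.0 m
d_total = 192.6 + 376.0 = 568.6 m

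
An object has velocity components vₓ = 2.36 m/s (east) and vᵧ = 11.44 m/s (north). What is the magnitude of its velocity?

|v| = √(vₓ² + vᵧ²) = √(2.36² + 11.44²) = √(136.4432) = 11.68 m/s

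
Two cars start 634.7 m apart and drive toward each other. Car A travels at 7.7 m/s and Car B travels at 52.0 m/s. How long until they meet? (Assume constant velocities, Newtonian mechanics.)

Combined speed: v_combined = 7.7 + 52.0 = 59.7 m/s
Time to meet: t = d/v_combined = 634.7/59.7 = 10.63 s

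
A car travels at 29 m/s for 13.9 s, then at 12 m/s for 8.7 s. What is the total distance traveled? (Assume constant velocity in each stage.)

d₁ = v₁t₁ = 29 × 13.9 = 403.1 m
d₂ = v₂t₂ = 12 × 8.7 = 104.4 m
d_total = 403.1 + 104.4 = 507.5 m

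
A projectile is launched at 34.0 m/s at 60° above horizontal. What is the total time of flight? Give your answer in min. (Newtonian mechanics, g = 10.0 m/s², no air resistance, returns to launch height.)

T = 2 × v₀ × sin(θ) / g = 2 × 34.0 × sin(60°) / 10.0 = 2 × 34.0 × 0.866025 / 10.0 = 5.88897 s
T = 5.88897 s / 60.0 = 0.09815 min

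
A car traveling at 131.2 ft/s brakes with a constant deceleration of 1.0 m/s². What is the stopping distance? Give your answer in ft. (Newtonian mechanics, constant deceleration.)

v₀ = 131.2 ft/s × 0.3048 = 39.9898 m/s
d = v₀² / (2a) = 39.9898² / (2 × 1.0) = 1599.18 / 2.0 = 799.59 m
d = 799.59 m / 0.3048 = 2623 ft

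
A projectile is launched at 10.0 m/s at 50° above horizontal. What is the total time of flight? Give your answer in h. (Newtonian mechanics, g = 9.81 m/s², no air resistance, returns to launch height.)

T = 2 × v₀ × sin(θ) / g = 2 × 10.0 × sin(50°) / 9.81 = 2 × 10.0 × 0.766044 / 9.81 = 1.56176 s
T = 1.56176 s / 3600.0 = 0.0004338 h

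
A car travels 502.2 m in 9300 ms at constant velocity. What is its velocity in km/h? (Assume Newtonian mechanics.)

t = 9300 ms × 0.001 = 9.3 s
v = d / t = 502.2 / 9.3 = 54.0 m/s
v = 54.0 m/s / 0.2777777777777778 = 194.4 km/h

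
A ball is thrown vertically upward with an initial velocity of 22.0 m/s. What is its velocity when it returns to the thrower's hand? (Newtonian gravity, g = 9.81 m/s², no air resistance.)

By conservation of energy (no air resistance), the ball returns to the throw height with the same speed as launch, but directed downward.
|v_ground| = v₀ = 22.0 m/s
v_ground = 22.0 m/s (downward)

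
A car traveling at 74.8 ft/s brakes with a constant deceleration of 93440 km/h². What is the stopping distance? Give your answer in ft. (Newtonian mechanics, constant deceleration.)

v₀ = 74.8 ft/s × 0.3048 = 22.799 m/s
a = 93440 km/h² × 7.716049382716049e-05 = 7.20988 m/s²
d = v₀² / (2a) = 22.799² / (2 × 7.20988) = 519.794 / 14.4198 = 36.0472 m
d = 36.0472 m / 0.3048 = 118.3 ft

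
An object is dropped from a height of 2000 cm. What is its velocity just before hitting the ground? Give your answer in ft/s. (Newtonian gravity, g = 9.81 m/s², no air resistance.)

h = 2000 cm × 0.01 = 20.0 m
v = √(2gh) = √(2 × 9.81 × 20.0) = 19.8091 m/s
v = 19.8091 m/s / 0.3048 = 64.99 ft/s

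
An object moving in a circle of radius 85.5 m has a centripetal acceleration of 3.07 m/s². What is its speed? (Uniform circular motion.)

v = √(a_c × r) = √(3.07 × 85.5) = 16.2 m/s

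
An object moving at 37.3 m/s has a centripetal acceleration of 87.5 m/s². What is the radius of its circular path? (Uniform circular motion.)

r = v²/a_c = 37.3²/87.5 = 15.9 m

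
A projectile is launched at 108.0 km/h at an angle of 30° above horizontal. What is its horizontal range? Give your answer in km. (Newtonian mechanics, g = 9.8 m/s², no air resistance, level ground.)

v₀ = 108.0 km/h × 0.2777777777777778 = 30.0 m/s
R = v₀² × sin(2θ) / g = 30.0² × sin(2 × 30°) / 9.8 = 900.0 × 0.866025 / 9.8 = 79.5329 m
R = 79.5329 m / 1000.0 = 0.07953 km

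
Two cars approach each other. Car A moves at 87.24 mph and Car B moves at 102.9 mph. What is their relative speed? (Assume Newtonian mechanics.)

v_rel = v_A + v_B = 87.24 + 102.9 = 190.14 mph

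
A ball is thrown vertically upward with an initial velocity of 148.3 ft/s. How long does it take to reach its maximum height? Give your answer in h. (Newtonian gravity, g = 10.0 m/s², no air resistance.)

v₀ = 148.3 ft/s × 0.3048 = 45.2018 m/s
t_up = v₀ / g = 45.2018 / 10.0 = 4.52018 s
t_up = 4.52018 s / 3600.0 = 0.001256 h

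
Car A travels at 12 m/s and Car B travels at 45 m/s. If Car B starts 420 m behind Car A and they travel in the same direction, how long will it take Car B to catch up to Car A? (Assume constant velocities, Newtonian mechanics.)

Relative speed: v_rel = 45 - 12 = 33 m/s
Time to catch: t = d₀/v_rel = 420/33 = 12.73 s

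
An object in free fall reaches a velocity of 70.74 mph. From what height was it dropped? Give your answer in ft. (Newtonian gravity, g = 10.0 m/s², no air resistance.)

v = 70.74 mph × 0.44704 = 31.6236 m/s
h = v² / (2g) = 31.6236² / (2 × 10.0) = 50.0026 m
h = 50.0026 m / 0.3048 = 164.1 ft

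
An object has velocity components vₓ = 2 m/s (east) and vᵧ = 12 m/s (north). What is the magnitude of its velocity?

|v| = √(vₓ² + vᵧ²) = √(2² + 12²) = √(148) = 12.17 m/s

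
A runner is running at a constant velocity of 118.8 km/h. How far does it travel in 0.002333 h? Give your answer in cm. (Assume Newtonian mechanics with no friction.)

v = 118.8 km/h × 0.2777777777777778 = 33.0 m/s
t = 0.002333 h × 3600.0 = 8.3988 s
d = v × t = 33.0 × 8.3988 = 277.16 m
d = 277.16 m / 0.01 = 27720 cm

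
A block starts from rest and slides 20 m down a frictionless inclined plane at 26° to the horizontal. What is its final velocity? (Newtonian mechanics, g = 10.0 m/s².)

a = g sin(θ) = 10.0 × sin(26°) = 4.3837 m/s²
v = √(2ad) = √(2 × 4.3837 × 20) = 13.24 m/s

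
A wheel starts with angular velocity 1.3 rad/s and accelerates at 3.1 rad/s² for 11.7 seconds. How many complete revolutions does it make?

θ = ω₀t + ½αt² = 1.3×11.7 + ½×3.1×11.7² = 227.3895 rad
Total revolutions = θ/(2π) = 227.3895/(2π) = 36.19
Complete revolutions = ⌊36.19⌋ = 36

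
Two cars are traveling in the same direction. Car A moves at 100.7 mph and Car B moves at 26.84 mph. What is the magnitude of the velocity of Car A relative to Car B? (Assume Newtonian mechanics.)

v_rel = |v_A - v_B| = |100.7 - 26.84| = 73.86 mph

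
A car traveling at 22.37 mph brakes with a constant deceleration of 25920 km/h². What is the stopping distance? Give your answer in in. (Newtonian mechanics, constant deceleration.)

v₀ = 22.37 mph × 0.44704 = 10.0003 m/s
a = 25920 km/h² × 7.716049382716049e-05 = 2.0 m/s²
d = v₀² / (2a) = 10.0003² / (2 × 2.0) = 100.006 / 4.0 = 25.0015 m
d = 25.0015 m / 0.0254 = 984.3 in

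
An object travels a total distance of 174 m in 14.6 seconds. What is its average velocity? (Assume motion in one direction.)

v_avg = Δd / Δt = 174 / 14.6 = 11.92 m/s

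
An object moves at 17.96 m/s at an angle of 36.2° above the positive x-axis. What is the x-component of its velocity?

vₓ = v cos(θ) = 17.96 × cos(36.2°) = 14.49 m/s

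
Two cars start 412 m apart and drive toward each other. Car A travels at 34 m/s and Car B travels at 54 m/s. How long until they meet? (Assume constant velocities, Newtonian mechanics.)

Combined speed: v_combined = 34 + 54 = 88 m/s
Time to meet: t = d/v_combined = 412/88 = 4.68 s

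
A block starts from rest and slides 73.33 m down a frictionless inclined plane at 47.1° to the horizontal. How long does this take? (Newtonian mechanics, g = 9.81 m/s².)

a = g sin(θ) = 9.81 × sin(47.1°) = 7.1862 m/s²
t = √(2d/a) = √(2 × 73.33 / 7.1862) = 4.52 s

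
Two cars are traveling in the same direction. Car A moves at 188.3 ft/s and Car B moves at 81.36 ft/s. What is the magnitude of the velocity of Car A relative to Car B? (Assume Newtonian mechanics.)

v_rel = |v_A - v_B| = |188.3 - 81.36| = 106.94 ft/s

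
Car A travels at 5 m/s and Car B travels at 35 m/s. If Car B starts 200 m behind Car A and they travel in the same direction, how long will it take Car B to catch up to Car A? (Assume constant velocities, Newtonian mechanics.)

Relative speed: v_rel = 35 - 5 = 30 m/s
Time to catch: t = d₀/v_rel = 200/30 = 6.67 s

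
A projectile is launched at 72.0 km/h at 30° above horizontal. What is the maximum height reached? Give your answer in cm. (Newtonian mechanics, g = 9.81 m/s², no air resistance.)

v₀ = 72.0 km/h × 0.2777777777777778 = 20.0 m/s
H = v₀² × sin²(θ) / (2g) = 20.0² × sin(30°)² / (2 × 9.81) = 400.0 × 0.25 / 19.62 = 5.09684 m
H = 5.09684 m / 0.01 = 509.7 cm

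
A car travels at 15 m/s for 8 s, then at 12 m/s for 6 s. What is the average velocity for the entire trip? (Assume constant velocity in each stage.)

d₁ = v₁t₁ = 15 × 8 = 120 m
d₂ = v₂t₂ = 12 × 6 = 72 m
d_total = 192 m, t_total = 14 s
v_avg = d_total/t_total = 192/14 = 13.71 m/s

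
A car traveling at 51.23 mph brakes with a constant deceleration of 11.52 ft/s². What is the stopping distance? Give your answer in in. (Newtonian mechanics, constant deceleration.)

v₀ = 51.23 mph × 0.44704 = 22.9019 m/s
a = 11.52 ft/s² × 0.3048 = 3.5113 m/s²
d = v₀² / (2a) = 22.9019² / (2 × 3.5113) = 524.497 / 7.0226 = 74.687 m
d = 74.687 m / 0.0254 = 2940 in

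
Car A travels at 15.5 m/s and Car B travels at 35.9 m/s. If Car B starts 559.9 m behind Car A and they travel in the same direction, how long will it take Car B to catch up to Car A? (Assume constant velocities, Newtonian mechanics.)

Relative speed: v_rel = 35.9 - 15.5 = 20.4 m/s
Time to catch: t = d₀/v_rel = 559.9/20.4 = 27.45 s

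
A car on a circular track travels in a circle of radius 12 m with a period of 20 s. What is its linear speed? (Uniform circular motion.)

v = 2πr/T = 2π×12/20 = 3.77 m/s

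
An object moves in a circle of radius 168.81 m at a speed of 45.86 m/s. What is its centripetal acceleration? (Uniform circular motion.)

a_c = v²/r = 45.86²/168.81 = 2103.1396/168.81 = 12.46 m/s²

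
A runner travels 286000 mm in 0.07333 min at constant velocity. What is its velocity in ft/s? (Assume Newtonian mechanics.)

d = 286000 mm × 0.001 = 286.0 m
t = 0.07333 min × 60.0 = 4.3998 s
v = d / t = 286.0 / 4.3998 = 65.003 m/s
v = 65.003 m/s / 0.3048 = 213.3 ft/s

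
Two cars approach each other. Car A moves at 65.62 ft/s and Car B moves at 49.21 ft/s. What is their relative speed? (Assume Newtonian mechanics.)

v_rel = v_A + v_B = 65.62 + 49.21 = 114.83 ft/s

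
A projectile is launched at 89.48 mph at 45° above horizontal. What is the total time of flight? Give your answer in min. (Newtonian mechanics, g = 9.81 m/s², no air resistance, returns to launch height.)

v₀ = 89.48 mph × 0.44704 = 40.0011 m/s
T = 2 × v₀ × sin(θ) / g = 2 × 40.0011 × sin(45°) / 9.81 = 2 × 40.0011 × 0.707107 / 9.81 = 5.76658 s
T = 5.76658 s / 60.0 = 0.09611 min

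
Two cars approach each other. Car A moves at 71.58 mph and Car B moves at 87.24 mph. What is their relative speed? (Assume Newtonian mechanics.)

v_rel = v_A + v_B = 71.58 + 87.24 = 158.82 mph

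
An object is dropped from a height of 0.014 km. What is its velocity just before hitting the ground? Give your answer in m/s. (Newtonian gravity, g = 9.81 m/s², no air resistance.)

h = 0.014 km × 1000.0 = 14.0 m
v = √(2gh) = √(2 × 9.81 × 14.0) = 16.57 m/s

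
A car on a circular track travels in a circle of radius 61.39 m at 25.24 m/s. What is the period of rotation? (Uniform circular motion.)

T = 2πr/v = 2π×61.39/25.24 = 15.28 s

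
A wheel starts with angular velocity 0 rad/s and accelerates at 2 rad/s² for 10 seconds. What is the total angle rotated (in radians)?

θ = ω₀t + ½αt² = 0×10 + ½×2×10² = 100.0 rad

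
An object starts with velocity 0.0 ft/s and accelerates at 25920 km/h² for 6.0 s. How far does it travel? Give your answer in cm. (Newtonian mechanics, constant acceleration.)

v₀ = 0.0 ft/s × 0.3048 = 0.0 m/s
a = 25920 km/h² × 7.716049382716049e-05 = 2.0 m/s²
d = v₀ × t + ½ × a × t² = 0.0 × 6.0 + 0.5 × 2.0 × 6.0² = 36.0 m
d = 36.0 m / 0.01 = 3600 cm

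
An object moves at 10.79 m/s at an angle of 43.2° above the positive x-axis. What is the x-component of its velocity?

vₓ = v cos(θ) = 10.79 × cos(43.2°) = 7.87 m/s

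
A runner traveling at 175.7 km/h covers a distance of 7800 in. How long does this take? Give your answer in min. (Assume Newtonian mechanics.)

d = 7800 in × 0.0254 = 198.12 m
v = 175.7 km/h × 0.2777777777777778 = 48.8056 m/s
t = d / v = 198.12 / 48.8056 = 4.05937 s
t = 4.05937 s / 60.0 = 0.06766 min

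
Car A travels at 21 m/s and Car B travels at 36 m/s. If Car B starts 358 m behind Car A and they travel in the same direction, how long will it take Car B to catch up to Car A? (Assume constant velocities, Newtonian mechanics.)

Relative speed: v_rel = 36 - 21 = 15 m/s
Time to catch: t = d₀/v_rel = 358/15 = 23.87 s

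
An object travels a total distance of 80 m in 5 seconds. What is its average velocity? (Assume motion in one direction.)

v_avg = Δd / Δt = 80 / 5 = 16.0 m/s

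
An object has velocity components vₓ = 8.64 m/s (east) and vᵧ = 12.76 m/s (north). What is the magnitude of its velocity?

|v| = √(vₓ² + vᵧ²) = √(8.64² + 12.76²) = √(237.4672) = 15.41 m/s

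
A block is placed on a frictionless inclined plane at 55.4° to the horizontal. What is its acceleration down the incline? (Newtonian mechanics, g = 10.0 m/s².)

a = g sin(θ) = 10.0 × sin(55.4°) = 10.0 × 0.8231 = 8.23 m/s²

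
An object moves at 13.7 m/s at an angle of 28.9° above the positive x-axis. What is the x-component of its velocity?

vₓ = v cos(θ) = 13.7 × cos(28.9°) = 11.99 m/s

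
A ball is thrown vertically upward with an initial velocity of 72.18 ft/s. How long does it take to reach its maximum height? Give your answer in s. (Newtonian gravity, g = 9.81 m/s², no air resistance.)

v₀ = 72.18 ft/s × 0.3048 = 22.0005 m/s
t_up = v₀ / g = 22.0005 / 9.81 = 2.243 s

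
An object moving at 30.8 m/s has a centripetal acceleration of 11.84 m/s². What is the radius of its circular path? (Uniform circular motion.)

r = v²/a_c = 30.8²/11.84 = 80.12 m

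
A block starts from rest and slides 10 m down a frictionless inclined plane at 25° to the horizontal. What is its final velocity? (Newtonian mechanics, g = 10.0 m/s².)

a = g sin(θ) = 10.0 × sin(25°) = 4.2262 m/s²
v = √(2ad) = √(2 × 4.2262 × 10) = 9.19 m/s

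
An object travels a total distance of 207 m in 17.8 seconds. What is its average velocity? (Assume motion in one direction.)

v_avg = Δd / Δt = 207 / 17.8 = 11.63 m/s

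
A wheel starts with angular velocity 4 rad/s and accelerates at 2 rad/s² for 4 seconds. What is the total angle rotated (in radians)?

θ = ω₀t + ½αt² = 4×4 + ½×2×4² = 32.0 rad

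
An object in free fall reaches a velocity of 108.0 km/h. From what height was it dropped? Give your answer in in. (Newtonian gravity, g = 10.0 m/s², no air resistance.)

v = 108.0 km/h × 0.2777777777777778 = 30.0 m/s
h = v² / (2g) = 30.0² / (2 × 10.0) = 45.0 m
h = 45.0 m / 0.0254 = 1772 in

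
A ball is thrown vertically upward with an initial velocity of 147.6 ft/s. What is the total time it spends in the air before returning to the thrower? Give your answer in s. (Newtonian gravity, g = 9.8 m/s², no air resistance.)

v₀ = 147.6 ft/s × 0.3048 = 44.9885 m/s
t_total = 2 × v₀ / g = 2 × 44.9885 / 9.8 = 9.181 s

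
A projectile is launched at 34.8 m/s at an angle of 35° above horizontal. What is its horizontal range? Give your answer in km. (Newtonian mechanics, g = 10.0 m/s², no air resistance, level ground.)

R = v₀² × sin(2θ) / g = 34.8² × sin(2 × 35°) / 10.0 = 1211.04 × 0.939693 / 10.0 = 113.801 m
R = 113.801 m / 1000.0 = 0.1138 km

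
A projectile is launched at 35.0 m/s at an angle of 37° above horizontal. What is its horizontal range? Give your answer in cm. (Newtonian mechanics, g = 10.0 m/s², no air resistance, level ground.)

R = v₀² × sin(2θ) / g = 35.0² × sin(2 × 37°) / 10.0 = 1225.0 × 0.961262 / 10.0 = 117.755 m
R = 117.755 m / 0.01 = 11780 cm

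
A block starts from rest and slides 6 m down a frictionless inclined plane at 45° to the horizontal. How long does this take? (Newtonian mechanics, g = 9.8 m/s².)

a = g sin(θ) = 9.8 × sin(45°) = 6.9296 m/s²
t = √(2d/a) = √(2 × 6 / 6.9296) = 1.32 s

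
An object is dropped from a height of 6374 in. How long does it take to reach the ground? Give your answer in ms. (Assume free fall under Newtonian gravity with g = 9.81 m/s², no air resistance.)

h = 6374 in × 0.0254 = 161.9 m
t = √(2h/g) = √(2 × 161.9 / 9.81) = 5.74518 s
t = 5.74518 s / 0.001 = 5745 ms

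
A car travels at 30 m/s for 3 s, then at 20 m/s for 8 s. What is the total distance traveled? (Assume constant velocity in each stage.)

d₁ = v₁t₁ = 30 × 3 = 90 m
d₂ = v₂t₂ = 20 × 8 = 160 m
d_total = 90 + 160 = 250 m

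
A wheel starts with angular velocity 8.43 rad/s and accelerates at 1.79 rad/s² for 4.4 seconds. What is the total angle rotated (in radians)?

θ = ω₀t + ½αt² = 8.43×4.4 + ½×1.79×4.4² = 54.42 rad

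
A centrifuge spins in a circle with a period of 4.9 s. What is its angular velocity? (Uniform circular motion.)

ω = 2π/T = 2π/4.9 = 1.2823 rad/s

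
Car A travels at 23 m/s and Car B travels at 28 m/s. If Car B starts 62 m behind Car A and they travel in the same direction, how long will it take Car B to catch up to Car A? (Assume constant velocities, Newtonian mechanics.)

Relative speed: v_rel = 28 - 23 = 5 m/s
Time to catch: t = d₀/v_rel = 62/5 = 12.4 s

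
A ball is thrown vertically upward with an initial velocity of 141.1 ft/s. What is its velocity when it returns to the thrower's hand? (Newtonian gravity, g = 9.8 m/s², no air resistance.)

By conservation of energy (no air resistance), the ball returns to the throw height with the same speed as launch, but directed downward.
|v_ground| = v₀ = 141.1 ft/s
v_ground = 141.1 ft/s (downward)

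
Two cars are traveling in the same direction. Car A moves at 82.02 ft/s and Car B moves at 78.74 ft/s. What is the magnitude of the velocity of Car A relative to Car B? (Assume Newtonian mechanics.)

v_rel = |v_A - v_B| = |82.02 - 78.74| = 3.28 ft/s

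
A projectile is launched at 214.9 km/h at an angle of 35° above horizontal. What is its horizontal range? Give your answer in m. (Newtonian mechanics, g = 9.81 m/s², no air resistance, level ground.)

v₀ = 214.9 km/h × 0.2777777777777778 = 59.6944 m/s
R = v₀² × sin(2θ) / g = 59.6944² × sin(2 × 35°) / 9.81 = 3563.42 × 0.939693 / 9.81 = 341.3 m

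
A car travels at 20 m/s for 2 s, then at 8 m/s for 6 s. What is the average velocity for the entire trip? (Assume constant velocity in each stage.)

d₁ = v₁t₁ = 20 × 2 = 40 m
d₂ = v₂t₂ = 8 × 6 = 48 m
d_total = 88 m, t_total = 8 s
v_avg = d_total/t_total = 88/8 = 11.0 m/s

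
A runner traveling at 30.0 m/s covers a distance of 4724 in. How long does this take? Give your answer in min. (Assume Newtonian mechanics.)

d = 4724 in × 0.0254 = 119.99 m
t = d / v = 119.99 / 30.0 = 3.99967 s
t = 3.99967 s / 60.0 = 0.06666 min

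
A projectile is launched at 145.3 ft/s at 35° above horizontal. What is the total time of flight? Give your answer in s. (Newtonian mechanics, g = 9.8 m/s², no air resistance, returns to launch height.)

v₀ = 145.3 ft/s × 0.3048 = 44.2874 m/s
T = 2 × v₀ × sin(θ) / g = 2 × 44.2874 × sin(35°) / 9.8 = 2 × 44.2874 × 0.573576 / 9.8 = 5.184 s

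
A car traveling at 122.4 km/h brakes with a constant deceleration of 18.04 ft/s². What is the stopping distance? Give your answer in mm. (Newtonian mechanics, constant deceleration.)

v₀ = 122.4 km/h × 0.2777777777777778 = 34.0 m/s
a = 18.04 ft/s² × 0.3048 = 5.49859 m/s²
d = v₀² / (2a) = 34.0² / (2 × 5.49859) = 1156.0 / 10.9972 = 105.118 m
d = 105.118 m / 0.001 = 105100 mm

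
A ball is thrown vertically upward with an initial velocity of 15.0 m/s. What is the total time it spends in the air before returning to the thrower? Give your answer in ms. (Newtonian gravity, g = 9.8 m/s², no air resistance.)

t_total = 2 × v₀ / g = 2 × 15.0 / 9.8 = 3.06122 s
t_total = 3.06122 s / 0.001 = 3061 ms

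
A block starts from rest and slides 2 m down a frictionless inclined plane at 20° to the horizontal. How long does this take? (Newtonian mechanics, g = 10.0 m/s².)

a = g sin(θ) = 10.0 × sin(20°) = 3.4202 m/s²
t = √(2d/a) = √(2 × 2 / 3.4202) = 1.08 s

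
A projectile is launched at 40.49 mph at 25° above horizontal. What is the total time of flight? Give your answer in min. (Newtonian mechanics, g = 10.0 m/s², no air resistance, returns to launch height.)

v₀ = 40.49 mph × 0.44704 = 18.1006 m/s
T = 2 × v₀ × sin(θ) / g = 2 × 18.1006 × sin(25°) / 10.0 = 2 × 18.1006 × 0.422618 / 10.0 = 1.52993 s
T = 1.52993 s / 60.0 = 0.0255 min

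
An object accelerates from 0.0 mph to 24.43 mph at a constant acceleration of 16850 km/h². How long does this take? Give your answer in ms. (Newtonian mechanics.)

v₀ = 0.0 mph × 0.44704 = 0.0 m/s
v = 24.43 mph × 0.44704 = 10.9212 m/s
a = 16850 km/h² × 7.716049382716049e-05 = 1.30015 m/s²
t = (v - v₀) / a = (10.9212 - 0.0) / 1.30015 = 8.39995 s
t = 8.39995 s / 0.001 = 8400 ms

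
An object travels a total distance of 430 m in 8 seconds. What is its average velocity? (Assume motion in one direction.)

v_avg = Δd / Δt = 430 / 8 = 53.75 m/s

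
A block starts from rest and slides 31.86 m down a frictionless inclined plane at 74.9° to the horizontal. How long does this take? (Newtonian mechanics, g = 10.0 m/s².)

a = g sin(θ) = 10.0 × sin(74.9°) = 9.6547 m/s²
t = √(2d/a) = √(2 × 31.86 / 9.6547) = 2.57 s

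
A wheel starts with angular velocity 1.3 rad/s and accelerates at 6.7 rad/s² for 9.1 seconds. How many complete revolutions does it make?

θ = ω₀t + ½αt² = 1.3×9.1 + ½×6.7×9.1² = 289.2435 rad
Total revolutions = θ/(2π) = 289.2435/(2π) = 46.03
Complete revolutions = ⌊46.03⌋ = 46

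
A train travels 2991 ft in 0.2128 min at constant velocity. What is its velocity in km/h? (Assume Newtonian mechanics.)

d = 2991 ft × 0.3048 = 911.657 m
t = 0.2128 min × 60.0 = 12.768 s
v = d / t = 911.657 / 12.768 = 71.4017 m/s
v = 71.4017 m/s / 0.2777777777777778 = 257.0 km/h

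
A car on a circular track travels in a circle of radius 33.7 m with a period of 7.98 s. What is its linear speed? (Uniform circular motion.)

v = 2πr/T = 2π×33.7/7.98 = 26.53 m/s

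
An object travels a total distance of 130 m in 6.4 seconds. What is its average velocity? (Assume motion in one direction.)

v_avg = Δd / Δt = 130 / 6.4 = 20.31 m/s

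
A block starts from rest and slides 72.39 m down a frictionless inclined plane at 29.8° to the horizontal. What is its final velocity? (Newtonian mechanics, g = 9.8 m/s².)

a = g sin(θ) = 9.8 × sin(29.8°) = 4.8703 m/s²
v = √(2ad) = √(2 × 4.8703 × 72.39) = 26.55 m/s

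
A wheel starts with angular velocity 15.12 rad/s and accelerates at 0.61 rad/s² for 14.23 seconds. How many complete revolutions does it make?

θ = ω₀t + ½αt² = 15.12×14.23 + ½×0.61×14.23² = 276.9179345 rad
Total revolutions = θ/(2π) = 276.9179345/(2π) = 44.07
Complete revolutions = ⌊44.07⌋ = 44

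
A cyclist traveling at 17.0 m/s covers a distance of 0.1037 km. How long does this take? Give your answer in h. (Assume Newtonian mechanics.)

d = 0.1037 km × 1000.0 = 103.7 m
t = d / v = 103.7 / 17.0 = 6.1 s
t = 6.1 s / 3600.0 = 0.001694 h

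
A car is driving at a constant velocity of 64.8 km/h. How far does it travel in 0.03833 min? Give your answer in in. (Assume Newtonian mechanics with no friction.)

v = 64.8 km/h × 0.2777777777777778 = 18.0 m/s
t = 0.03833 min × 60.0 = 2.2998 s
d = v × t = 18.0 × 2.2998 = 41.3964 m
d = 41.3964 m / 0.0254 = 1630 in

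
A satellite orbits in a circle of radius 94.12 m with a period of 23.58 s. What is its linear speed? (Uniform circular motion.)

v = 2πr/T = 2π×94.12/23.58 = 25.08 m/s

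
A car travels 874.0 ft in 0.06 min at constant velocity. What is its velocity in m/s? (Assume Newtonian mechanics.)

d = 874.0 ft × 0.3048 = 266.395 m
t = 0.06 min × 60.0 = 3.6 s
v = d / t = 266.395 / 3.6 = 74.0 m/s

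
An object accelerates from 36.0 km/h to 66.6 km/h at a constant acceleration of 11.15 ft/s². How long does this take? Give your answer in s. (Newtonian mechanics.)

v₀ = 36.0 km/h × 0.2777777777777778 = 10.0 m/s
v = 66.6 km/h × 0.2777777777777778 = 18.5 m/s
a = 11.15 ft/s² × 0.3048 = 3.39852 m/s²
t = (v - v₀) / a = (18.5 - 10.0) / 3.39852 = 2.501 s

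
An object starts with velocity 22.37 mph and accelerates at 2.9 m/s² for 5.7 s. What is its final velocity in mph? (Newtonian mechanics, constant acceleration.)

v₀ = 22.37 mph × 0.44704 = 10.0003 m/s
v = v₀ + a × t = 10.0003 + 2.9 × 5.7 = 26.5303 m/s
v = 26.5303 m/s / 0.44704 = 59.35 mph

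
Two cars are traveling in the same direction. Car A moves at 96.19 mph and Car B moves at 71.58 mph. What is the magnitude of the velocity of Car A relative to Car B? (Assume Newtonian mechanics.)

v_rel = |v_A - v_B| = |96.19 - 71.58| = 24.61 mph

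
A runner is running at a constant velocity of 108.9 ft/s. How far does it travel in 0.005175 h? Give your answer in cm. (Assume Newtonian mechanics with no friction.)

v = 108.9 ft/s × 0.3048 = 33.1927 m/s
t = 0.005175 h × 3600.0 = 18.63 s
d = v × t = 33.1927 × 18.63 = 618.38 m
d = 618.38 m / 0.01 = 61840 cm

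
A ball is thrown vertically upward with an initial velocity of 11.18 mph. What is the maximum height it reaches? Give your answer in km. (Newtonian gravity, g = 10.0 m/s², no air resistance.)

v₀ = 11.18 mph × 0.44704 = 4.99791 m/s
h_max = v₀² / (2g) = 4.99791² / (2 × 10.0) = 24.9791 / 20.0 = 1.24896 m
h_max = 1.24896 m / 1000.0 = 0.001249 km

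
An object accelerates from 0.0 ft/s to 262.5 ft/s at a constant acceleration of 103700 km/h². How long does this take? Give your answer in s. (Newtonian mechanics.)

v₀ = 0.0 ft/s × 0.3048 = 0.0 m/s
v = 262.5 ft/s × 0.3048 = 80.01 m/s
a = 103700 km/h² × 7.716049382716049e-05 = 8.00154 m/s²
t = (v - v₀) / a = (80.01 - 0.0) / 8.00154 = 9.999 s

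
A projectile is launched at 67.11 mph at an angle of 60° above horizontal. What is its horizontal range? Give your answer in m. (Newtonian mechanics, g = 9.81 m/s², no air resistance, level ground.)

v₀ = 67.11 mph × 0.44704 = 30.0009 m/s
R = v₀² × sin(2θ) / g = 30.0009² × sin(2 × 60°) / 9.81 = 900.054 × 0.866025 / 9.81 = 79.46 m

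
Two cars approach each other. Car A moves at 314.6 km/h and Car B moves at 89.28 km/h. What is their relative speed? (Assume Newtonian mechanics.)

v_rel = v_A + v_B = 314.6 + 89.28 = 403.88 km/h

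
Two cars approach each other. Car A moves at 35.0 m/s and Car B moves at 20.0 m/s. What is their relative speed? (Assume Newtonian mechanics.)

v_rel = v_A + v_B = 35.0 + 20.0 = 55.0 m/s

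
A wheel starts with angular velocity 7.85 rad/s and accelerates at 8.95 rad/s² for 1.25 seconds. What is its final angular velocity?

ω = ω₀ + αt = 7.85 + 8.95 × 1.25 = 19.04 rad/s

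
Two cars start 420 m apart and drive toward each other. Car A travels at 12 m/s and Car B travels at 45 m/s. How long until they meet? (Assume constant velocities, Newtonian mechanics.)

Combined speed: v_combined = 12 + 45 = 57 m/s
Time to meet: t = d/v_combined = 420/57 = 7.37 s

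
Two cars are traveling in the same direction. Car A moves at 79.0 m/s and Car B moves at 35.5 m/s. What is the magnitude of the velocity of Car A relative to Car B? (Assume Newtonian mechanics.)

v_rel = |v_A - v_B| = |79.0 - 35.5| = 43.5 m/s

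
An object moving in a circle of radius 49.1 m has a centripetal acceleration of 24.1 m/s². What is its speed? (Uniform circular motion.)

v = √(a_c × r) = √(24.1 × 49.1) = 34.4 m/s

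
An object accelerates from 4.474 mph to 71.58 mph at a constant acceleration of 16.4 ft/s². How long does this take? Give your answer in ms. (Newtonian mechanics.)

v₀ = 4.474 mph × 0.44704 = 2.00006 m/s
v = 71.58 mph × 0.44704 = 31.9991 m/s
a = 16.4 ft/s² × 0.3048 = 4.99872 m/s²
t = (v - v₀) / a = (31.9991 - 2.00006) / 4.99872 = 6.00134 s
t = 6.00134 s / 0.001 = 6001 ms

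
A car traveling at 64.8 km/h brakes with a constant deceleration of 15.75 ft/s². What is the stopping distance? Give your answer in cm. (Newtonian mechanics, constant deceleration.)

v₀ = 64.8 km/h × 0.2777777777777778 = 18.0 m/s
a = 15.75 ft/s² × 0.3048 = 4.8006 m/s²
d = v₀² / (2a) = 18.0² / (2 × 4.8006) = 324.0 / 9.6012 = 33.7458 m
d = 33.7458 m / 0.01 = 3375 cm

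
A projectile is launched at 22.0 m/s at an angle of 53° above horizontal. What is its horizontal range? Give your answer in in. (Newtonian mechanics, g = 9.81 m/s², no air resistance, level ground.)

R = v₀² × sin(2θ) / g = 22.0² × sin(2 × 53°) / 9.81 = 484.0 × 0.961262 / 9.81 = 47.4262 m
R = 47.4262 m / 0.0254 = 1867 in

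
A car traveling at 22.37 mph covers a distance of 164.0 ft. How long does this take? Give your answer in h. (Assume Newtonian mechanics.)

d = 164.0 ft × 0.3048 = 49.9872 m
v = 22.37 mph × 0.44704 = 10.0003 m/s
t = d / v = 49.9872 / 10.0003 = 4.99857 s
t = 4.99857 s / 3600.0 = 0.001388 h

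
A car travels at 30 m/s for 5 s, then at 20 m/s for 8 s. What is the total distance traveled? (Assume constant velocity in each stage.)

d₁ = v₁t₁ = 30 × 5 = 150 m
d₂ = v₂t₂ = 20 × 8 = 160 m
d_total = 150 + 160 = 310 m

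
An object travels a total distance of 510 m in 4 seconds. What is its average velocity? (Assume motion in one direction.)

v_avg = Δd / Δt = 510 / 4 = 127.5 m/s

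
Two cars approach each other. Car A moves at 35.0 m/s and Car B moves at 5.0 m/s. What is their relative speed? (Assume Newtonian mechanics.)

v_rel = v_A + v_B = 35.0 + 5.0 = 40.0 m/s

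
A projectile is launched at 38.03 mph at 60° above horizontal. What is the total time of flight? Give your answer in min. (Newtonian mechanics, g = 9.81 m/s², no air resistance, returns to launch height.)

v₀ = 38.03 mph × 0.44704 = 17.0009 m/s
T = 2 × v₀ × sin(θ) / g = 2 × 17.0009 × sin(60°) / 9.81 = 2 × 17.0009 × 0.866025 / 9.81 = 3.00167 s
T = 3.00167 s / 60.0 = 0.05003 min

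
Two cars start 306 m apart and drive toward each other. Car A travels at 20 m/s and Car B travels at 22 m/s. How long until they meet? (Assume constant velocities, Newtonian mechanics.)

Combined speed: v_combined = 20 + 22 = 42 m/s
Time to meet: t = d/v_combined = 306/42 = 7.29 s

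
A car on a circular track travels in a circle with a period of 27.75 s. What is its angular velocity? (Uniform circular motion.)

ω = 2π/T = 2π/27.75 = 0.2264 rad/s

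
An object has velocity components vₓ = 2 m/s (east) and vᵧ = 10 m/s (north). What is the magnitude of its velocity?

|v| = √(vₓ² + vᵧ²) = √(2² + 10²) = √(104) = 10.2 m/s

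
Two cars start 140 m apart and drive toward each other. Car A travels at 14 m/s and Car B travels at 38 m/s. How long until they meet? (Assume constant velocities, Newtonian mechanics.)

Combined speed: v_combined = 14 + 38 = 52 m/s
Time to meet: t = d/v_combined = 140/52 = 2.69 s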